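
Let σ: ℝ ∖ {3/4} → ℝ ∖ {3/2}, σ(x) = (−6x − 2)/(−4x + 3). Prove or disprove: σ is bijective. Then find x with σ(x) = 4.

Suppose σ(u) = σ(v). Cross-multiplying: (−6u − 2)(−4v + 3) = (−6v − 2)(−4u + 3).
Expanding both sides and cancelling the symmetric terms leaves −26·(u − v) = 0. Since −26 ≠ 0, u = v. Hence σ is injective.
For any y ≠ 3/2, solving y(−4x + 3) = −6x − 2 for x gives a well-defined x ≠ 3/4. So σ is surjective.
Therefore σ is bijective.
Solving σ(x) = 4: cross-multiplying gives −6x − 2 = 4(−4x + 3), which rearranges to 10x = 14, so x = 7/5.

7/5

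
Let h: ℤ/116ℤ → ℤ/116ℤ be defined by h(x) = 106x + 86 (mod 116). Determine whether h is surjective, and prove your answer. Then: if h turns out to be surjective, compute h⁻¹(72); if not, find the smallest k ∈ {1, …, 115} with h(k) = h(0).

58

Recall that h is surjective if every y in the codomain equals h(x) for some x in the domain.
Since gcd(106, 116) = 2, we have 106x ≡ 0 (mod 2) for all x, so h(x) ≡ 0 (mod 2).
But 1 ≢ 0 (mod 2), so 1 ∈ ℤ/116ℤ has no preimage. Hence h is not surjective.
Since h is not surjective, we find the least positive k with h(k) = h(0): this means 106k ≡ 0 (mod 116), i.e. 116 ∣ 106k. Since gcd(106, 116) = 2, dividing through by 2 this holds exactly when 58 ∣ 53k, and as gcd(53, 58) = 1, exactly when 58 ∣ k.
The smallest positive such k is 58.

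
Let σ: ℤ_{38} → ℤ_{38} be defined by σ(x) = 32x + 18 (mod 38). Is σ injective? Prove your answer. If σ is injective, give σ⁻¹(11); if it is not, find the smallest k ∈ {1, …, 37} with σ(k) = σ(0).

Recall: σ is injective if σ(x_1) = σ(x_2) implies x_1 = x_2.
We have gcd(32, 38) = 2 > 1. Taking x_1 = 0 and x_2 = 19: σ(0) = 18 and σ(19) = 32·19 + 18 = 626 ≡ 18 (mod 38).
So σ(0) = σ(19) while 0 ≠ 19, hence σ is not injective.
Since σ is not injective, we find the least positive k with σ(k) = σ(0): this means 32k ≡ 0 (mod 38), i.e. 38 ∣ 32k. Since gcd(32, 38) = 2, dividing through by 2 this holds exactly when 19 ∣ 16k, and as gcd(16, 19) = 1, exactly when 19 ∣ k.
The smallest positive such k is 19.

19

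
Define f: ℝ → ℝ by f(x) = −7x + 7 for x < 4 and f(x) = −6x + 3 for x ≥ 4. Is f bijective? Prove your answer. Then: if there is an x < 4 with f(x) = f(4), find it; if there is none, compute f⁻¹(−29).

Both pieces are strictly decreasing (slopes −7 and −6), so each is injective on its own interval.
The left piece maps (−∞, 4) onto (−21, ∞); the right piece maps [4, ∞) onto (−∞, −21].
Since −21 = −21, the images partition ℝ: f is injective and surjective, hence bijective.
Because the two images are disjoint, no x < 4 has f(x) = f(4), so we compute f⁻¹(−29): −29 lies in (−∞, −21], so solve −6x + 3 = −29: x = (−29 − 3)/(−6) = 16/3.

16/3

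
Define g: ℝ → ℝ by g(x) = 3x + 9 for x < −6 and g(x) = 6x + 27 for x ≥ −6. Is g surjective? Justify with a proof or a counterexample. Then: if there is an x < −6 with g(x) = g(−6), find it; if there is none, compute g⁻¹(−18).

-9

Both pieces are strictly increasing (slopes 3 and 6), so each is injective on its own interval.
The left piece maps (−∞, −6) onto (−∞, −9); the right piece maps [−6, ∞) onto [−9, ∞).
These images together cover ℝ, so g is surjective.
Because the two images are disjoint, no x < −6 has g(x) = g(−6), so we compute g⁻¹(−18): −18 lies in (−∞, −9), so solve 3x + 9 = −18: x = (−18 − 9)/3 = −9.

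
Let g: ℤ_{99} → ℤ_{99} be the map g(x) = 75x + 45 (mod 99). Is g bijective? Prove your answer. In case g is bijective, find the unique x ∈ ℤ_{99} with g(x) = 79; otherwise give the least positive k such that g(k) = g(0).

We have gcd(75, 99) = 3 > 1. Taking a = 0 and b = 33: g(0) = 45 and g(33) = 75·33 + 45 = 2520 ≡ 45 (mod 99).
So g(0) = g(33) while 0 ≠ 33, so g is not injective, hence not bijective.
Since g is not bijective, we find the least positive k with g(k) = g(0): this means 75k ≡ 0 (mod 99), i.e. 99 ∣ 75k. Since gcd(75, 99) = 3, dividing through by 3 this holds exactly when 33 ∣ 25k, and as gcd(25, 33) = 1, exactly when 33 ∣ k.
The smallest positive such k is 33.

33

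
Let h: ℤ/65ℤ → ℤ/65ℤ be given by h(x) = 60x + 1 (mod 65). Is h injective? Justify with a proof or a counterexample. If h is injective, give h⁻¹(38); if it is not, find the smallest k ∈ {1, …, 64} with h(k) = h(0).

We have gcd(60, 65) = 5 > 1. Taking u = 0 and v = 13: h(0) = 1 and h(13) = 60·13 + 1 = 781 ≡ 1 (mod 65).
So h(0) = h(13) while 0 ≠ 13, therefore h is not injective.
Since h is not injective, we find the least positive k with h(k) = h(0): this means 60k ≡ 0 (mod 65), i.e. 65 ∣ 60k. Since gcd(60, 65) = 5, dividing through by 5 this holds exactly when 13 ∣ 12k, and as gcd(12, 13) = 1, exactly when 13 ∣ k.
The smallest positive such k is 13.

13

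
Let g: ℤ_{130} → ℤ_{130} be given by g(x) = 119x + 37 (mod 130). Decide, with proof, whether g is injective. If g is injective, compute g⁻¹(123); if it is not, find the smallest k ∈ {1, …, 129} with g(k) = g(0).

4

If g(u) = g(v), then 119u ≡ 119v (mod 130). Because gcd(119, 130) = 1, we may cancel 119 to get u ≡ v (mod 130).
So g is injective.
We now compute 119⁻¹ mod 130 explicitly. Euclid's algorithm: 130 = 1·119 + 11, 119 = 10·11 + 9, 11 = 1·9 + 2, 9 = 4·2 + 1; back-substituting gives 1 = 59·119 − 54·130, so 119⁻¹ ≡ 59 (mod 130).
Since g is injective, we find g⁻¹(123): we need 119x ≡ 123 − 37 ≡ 86 (mod 130). Using 119⁻¹ = 59: x ≡ 59·86 = 5074 = 39·130 + 4, so x = 4.
Check: g(4) = 119·4 + 37 = 513 = 3·130 + 123 ≡ 123 (mod 130).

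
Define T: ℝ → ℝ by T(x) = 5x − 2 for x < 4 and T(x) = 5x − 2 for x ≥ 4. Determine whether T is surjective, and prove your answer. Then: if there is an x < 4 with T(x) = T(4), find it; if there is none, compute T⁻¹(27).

29/5

Both pieces are strictly increasing (slopes 5 and 5), so each is injective on its own interval.
The left piece maps (−∞, 4) onto (−∞, 18); the right piece maps [4, ∞) onto [18, ∞).
These images together cover ℝ, so T is surjective.
Because the two images are disjoint, no x < 4 has T(x) = T(4), so we compute T⁻¹(27): 27 lies in [18, ∞), so solve 5x − 2 = 27: x = (27 + 2)/5 = 29/5.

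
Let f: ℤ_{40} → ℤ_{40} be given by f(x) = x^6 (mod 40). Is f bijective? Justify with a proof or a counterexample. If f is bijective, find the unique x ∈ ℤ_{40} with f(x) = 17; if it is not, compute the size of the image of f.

6

f(4): Repeated squaring mod 40: 4^1 ≡ 4, 4^2 ≡ 4² = 16, 4^4 ≡ 16² = 256 ≡ 16. Since 6 = 4 + 2, 4^6 ≡ 16·16: 16·16 = 256 ≡ 16. So 4^6 ≡ 16 (mod 40).
f(6): Repeated squaring mod 40: 6^1 ≡ 6, 6^2 ≡ 6² = 36, 6^4 ≡ 36² = 1296 ≡ 16. Since 6 = 4 + 2, 6^6 ≡ 16·36: 16·36 = 576 ≡ 16. So 6^6 ≡ 16 (mod 40).
So f(4) = f(6) = 16 while 4 ≠ 6, therefore f is not injective, hence not bijective.
Since f is not bijective, we determine |image(f)|. Computing x^6 mod 40 for each x (by repeated squaring, reducing mod 40 at every step), the values f(0), f(1), …, f(39) are: 0, 1, 24, 9, 16, 25, 16, 9, 24, 1, 0, 1, 24, 9, 16, 25, 16, 9, 24, 1, 0, 1, 24, 9, 16, 25, 16, 9, 24, 1, 0, 1, 24, 9, 16, 25, 16, 9, 24, 1.
The distinct values are {0, 1, 9, 16, 24, 25}; there are 6 of them.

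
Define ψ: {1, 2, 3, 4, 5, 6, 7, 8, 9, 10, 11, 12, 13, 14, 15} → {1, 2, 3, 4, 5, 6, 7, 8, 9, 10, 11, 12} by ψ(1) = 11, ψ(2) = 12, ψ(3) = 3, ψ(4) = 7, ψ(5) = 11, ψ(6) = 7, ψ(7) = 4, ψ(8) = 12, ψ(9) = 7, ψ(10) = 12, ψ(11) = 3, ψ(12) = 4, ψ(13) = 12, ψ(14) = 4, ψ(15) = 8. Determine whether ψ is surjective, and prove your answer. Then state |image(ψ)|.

6

No element maps to 1, so ψ is not surjective.
The image of ψ is {3, 4, 7, 8, 11, 12}, which has 6 elements.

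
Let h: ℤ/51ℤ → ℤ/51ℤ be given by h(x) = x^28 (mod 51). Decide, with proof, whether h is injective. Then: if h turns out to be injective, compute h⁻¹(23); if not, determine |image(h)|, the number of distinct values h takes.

h(1) = 1^28 = 1.
h(4): Repeated squaring mod 51: 4^1 ≡ 4, 4^2 ≡ 4² = 16, 4^4 ≡ 16² = 256 ≡ 1, 4^8 ≡ 1² = 1, 4^16 ≡ 1² = 1. Since 28 = 16 + 8 + 4, 4^28 ≡ 1·1·1: 1·1 = 1, then 1·1 = 1. So 4^28 ≡ 1 (mod 51).
So h(1) = h(4) = 1 while 1 ≠ 4, therefore h is not injective.
Since h is not injective, we determine |image(h)|. Computing x^28 mod 51 for each x (by repeated squaring, reducing mod 51 at every step), the values h(0), h(1), …, h(50) are: 0, 1, 16, 21, 1, 4, 30, 13, 16, 33, 13, 13, 21, 1, 4, 33, 1, 34, 18, 16, 4, 18, 4, 13, 30, 16, 16, 30, 13, 4, 18, 4, 16, 18, 34, 1, 33, 4, 1, 21, 13, 13, 33, 16, 13, 30, 4, 1, 21, 16, 1.
The distinct values are {0, 1, 4, 13, 16, 18, 21, 30, 33, 34}; there are 10 of them.

10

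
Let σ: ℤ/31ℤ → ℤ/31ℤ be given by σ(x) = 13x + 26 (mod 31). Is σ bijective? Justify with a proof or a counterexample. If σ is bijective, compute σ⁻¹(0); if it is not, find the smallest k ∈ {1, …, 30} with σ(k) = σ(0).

29

Recall that σ is injective if σ(u) = σ(v) implies u = v.
Suppose σ(u) = σ(v) in ℤ/31ℤ. Then 13u + 26 ≡ 13v + 26 (mod 31), therefore 13(u − v) ≡ 0 (mod 31).
Since gcd(13, 31) = 1, 13 is invertible modulo 31, thus u − v ≡ 0 (mod 31), i.e. u = v.
We now compute 13⁻¹ mod 31 explicitly. Euclid's algorithm: 31 = 2·13 + 5, 13 = 2·5 + 3, 5 = 1·3 + 2, 3 = 1·2 + 1; back-substituting gives 1 = 12·13 − 5·31, so 13⁻¹ ≡ 12 (mod 31).
For any y ∈ ℤ/31ℤ, x = 12(y − 26) mod 31 satisfies σ(x) = 13·12(y − 26) + 26 ≡ y (since 13·12 ≡ 1 mod 31). So every y has a preimage.
Hence σ is bijective.
Since σ is bijective, we find σ⁻¹(0): we need 13x ≡ 0 − 26 ≡ 5 (mod 31). Using 13⁻¹ = 12: x ≡ 12·5 = 60 = 1·31 + 29, so x = 29.
Check: σ(29) = 13·29 + 26 = 403 = 13·31 + 0 ≡ 0 (mod 31).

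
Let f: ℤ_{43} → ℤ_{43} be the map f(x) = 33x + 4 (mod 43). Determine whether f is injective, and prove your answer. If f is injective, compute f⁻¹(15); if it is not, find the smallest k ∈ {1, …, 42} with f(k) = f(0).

29

Suppose f(u) = f(v) in ℤ_{43}. Then 33u + 4 ≡ 33v + 4 (mod 43), therefore 33(u − v) ≡ 0 (mod 43).
Since gcd(33, 43) = 1, 33 is invertible modulo 43, therefore u − v ≡ 0 (mod 43), i.e. u = v.
Therefore f is injective.
We now compute 33⁻¹ mod 43 explicitly. Euclid's algorithm: 43 = 1·33 + 10, 33 = 3·10 + 3, 10 = 3·3 + 1; back-substituting gives 1 = 30·33 − 23·43, so 33⁻¹ ≡ 30 (mod 43).
Since f is injective, we find f⁻¹(15): we need 33x ≡ 15 − 4 ≡ 11 (mod 43). Using 33⁻¹ = 30: x ≡ 30·11 = 330 = 7·43 + 29, so x = 29.
Check: f(29) = 33·29 + 4 = 961 = 22·43 + 15 ≡ 15 (mod 43).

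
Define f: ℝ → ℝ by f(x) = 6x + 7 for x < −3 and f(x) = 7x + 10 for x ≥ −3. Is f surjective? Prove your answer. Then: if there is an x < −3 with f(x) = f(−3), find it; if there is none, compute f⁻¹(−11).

-3

Both pieces are strictly increasing (slopes 6 and 7), so each is injective on its own interval.
The left piece maps (−∞, −3) onto (−∞, −11); the right piece maps [−3, ∞) onto [−11, ∞).
These images together cover ℝ, so f is surjective.
Because the two images are disjoint, no x < −3 has f(x) = f(−3), so we compute f⁻¹(−11): −11 lies in [−11, ∞), so solve 7x + 10 = −11: x = (−11 − 10)/7 = −3.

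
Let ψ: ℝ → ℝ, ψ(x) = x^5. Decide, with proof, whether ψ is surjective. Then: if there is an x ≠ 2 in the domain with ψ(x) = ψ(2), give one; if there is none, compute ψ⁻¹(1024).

For any y ∈ ℝ, x = y^{1/5} ∈ ℝ gives ψ(x) = y, so ψ is surjective.
Since x ↦ x^5 is strictly increasing on ℝ, it is injective there, so no x ≠ 2 in the domain has ψ(x) = ψ(2). We therefore compute ψ⁻¹(1024) = 1024^{1/5} = 4 (indeed 4^5 = 1024).

4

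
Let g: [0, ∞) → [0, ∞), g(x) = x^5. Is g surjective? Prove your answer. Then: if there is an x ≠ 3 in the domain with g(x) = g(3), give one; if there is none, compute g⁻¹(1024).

For any y ∈ [0, ∞), x = y^{1/5} ∈ [0, ∞) gives g(x) = y, so g is surjective.
Since x ↦ x^5 is strictly increasing on [0, ∞), it is injective there, so no x ≠ 3 in the domain has g(x) = g(3). We therefore compute g⁻¹(1024) = 1024^{1/5} = 4 (indeed 4^5 = 1024).

4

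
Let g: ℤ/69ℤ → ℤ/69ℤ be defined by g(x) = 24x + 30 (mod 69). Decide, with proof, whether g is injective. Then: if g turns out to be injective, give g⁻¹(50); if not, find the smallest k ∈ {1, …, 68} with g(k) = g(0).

We have gcd(24, 69) = 3 > 1. Taking x_1 = 0 and x_2 = 23: g(0) = 30 and g(23) = 24·23 + 30 = 582 ≡ 30 (mod 69).
So g(0) = g(23) while 0 ≠ 23, hence g is not injective.
Since g is not injective, we find the least positive k with g(k) = g(0): this means 24k ≡ 0 (mod 69), i.e. 69 ∣ 24k. Since gcd(24, 69) = 3, dividing through by 3 this holds exactly when 23 ∣ 8k, and as gcd(8, 23) = 1, exactly when 23 ∣ k.
The smallest positive such k is 23.

23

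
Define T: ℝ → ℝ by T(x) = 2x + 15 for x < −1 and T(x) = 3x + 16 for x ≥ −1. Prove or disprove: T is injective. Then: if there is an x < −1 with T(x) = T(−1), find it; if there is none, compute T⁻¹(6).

-9/2

Both pieces are strictly increasing (slopes 2 and 3), so each is injective on its own interval.
The left piece maps (−∞, −1) onto (−∞, 13); the right piece maps [−1, ∞) onto [13, ∞).
These images are disjoint, so no value is attained by both pieces. Thus T is injective.
Because the two images are disjoint, no x < −1 has T(x) = T(−1), so we compute T⁻¹(6): 6 lies in (−∞, 13), so solve 2x + 15 = 6: x = (6 − 15)/2 = −9/2.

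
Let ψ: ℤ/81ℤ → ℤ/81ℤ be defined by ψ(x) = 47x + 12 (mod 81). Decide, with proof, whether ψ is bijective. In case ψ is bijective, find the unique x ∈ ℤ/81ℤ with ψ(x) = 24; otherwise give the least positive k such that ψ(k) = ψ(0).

33

If ψ(s) = ψ(t), then 47s ≡ 47t (mod 81). Because gcd(47, 81) = 1, we may cancel 47 to get s ≡ t (mod 81).
We now compute 47⁻¹ mod 81 explicitly. Euclid's algorithm: 81 = 1·47 + 34, 47 = 1·34 + 13, 34 = 2·13 + 8, 13 = 1·8 + 5, 8 = 1·5 + 3, 5 = 1·3 + 2, 3 = 1·2 + 1; back-substituting gives 1 = 50·47 − 29·81, so 47⁻¹ ≡ 50 (mod 81).
Then y ↦ 50(y − 12) is a two-sided inverse to ψ, so every y ∈ ℤ/81ℤ has a preimage.
So ψ is bijective.
Since ψ is bijective, we find ψ⁻¹(24): we need 47x ≡ 24 − 12 ≡ 12 (mod 81). Using 47⁻¹ = 50: x ≡ 50·12 = 600 = 7·81 + 33, so x = 33.
Check: ψ(33) = 47·33 + 12 = 1563 = 19·81 + 24 ≡ 24 (mod 81).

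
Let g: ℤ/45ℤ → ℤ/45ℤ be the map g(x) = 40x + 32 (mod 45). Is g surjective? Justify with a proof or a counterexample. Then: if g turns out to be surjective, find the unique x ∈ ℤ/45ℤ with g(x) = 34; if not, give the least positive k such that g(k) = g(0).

Recall: surjectivity means every element of the codomain has a preimage under g.
Since gcd(40, 45) = 5, we have 40x ≡ 0 (mod 5) for all x, so g(x) ≡ 2 (mod 5).
But 0 ≢ 2 (mod 5), so 0 ∈ ℤ/45ℤ has no preimage. So g is not surjective.
Since g is not surjective, we find the least positive k with g(k) = g(0): this means 40k ≡ 0 (mod 45), i.e. 45 ∣ 40k. Since gcd(40, 45) = 5, dividing through by 5 this holds exactly when 9 ∣ 8k, and as gcd(8, 9) = 1, exactly when 9 ∣ k.
The smallest positive such k is 9.

9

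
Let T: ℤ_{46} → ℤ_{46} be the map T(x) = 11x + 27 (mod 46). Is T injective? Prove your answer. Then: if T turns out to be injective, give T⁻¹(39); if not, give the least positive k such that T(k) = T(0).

22

Recall that injectivity means: for all u, v in the domain, T(u) = T(v) implies u = v.
Suppose T(u) = T(v) in ℤ_{46}. Then 11u + 27 ≡ 11v + 27 (mod 46), so 11(u − v) ≡ 0 (mod 46).
Since gcd(11, 46) = 1, 11 is invertible modulo 46, therefore u − v ≡ 0 (mod 46), i.e. u = v.
Hence T is injective.
We now compute 11⁻¹ mod 46 explicitly. Euclid's algorithm: 46 = 4·11 + 2, 11 = 5·2 + 1; back-substituting gives 1 = 21·11 − 5·46, so 11⁻¹ ≡ 21 (mod 46).
Since T is injective, we find T⁻¹(39): we need 11x ≡ 39 − 27 ≡ 12 (mod 46). Using 11⁻¹ = 21: x ≡ 21·12 = 252 = 5·46 + 22, so x = 22.
Check: T(22) = 11·22 + 27 = 269 = 5·46 + 39 ≡ 39 (mod 46).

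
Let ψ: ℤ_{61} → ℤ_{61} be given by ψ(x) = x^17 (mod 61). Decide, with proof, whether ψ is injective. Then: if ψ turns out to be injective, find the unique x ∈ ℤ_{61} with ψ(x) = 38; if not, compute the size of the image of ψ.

Since 61 is prime, the nonzero elements of ℤ_{61} form a cyclic group of order 60.
As gcd(17, 60) = 1, raising to the 17th power is a bijection on this group: if a^17 ≡ b^17 then (ab^{−1})^17 = 1, and the only element of order dividing gcd(17, 60) = 1 is 1, so a = b.
With ψ(0) = 0 this makes ψ injective on all of ℤ_{61}, hence bijective (finite equal-size domain and codomain). In particular ψ is injective.
Since ψ is injective, we find the preimage of 38. The inverse of x ↦ x^17 on (ℤ_{61})^× is x ↦ x^53, because 17·53 = 901 = 15·60 + 1 ≡ 1 (mod 60) and x^{60} = 1 for x ≠ 0 (Fermat). So ψ⁻¹(38) = 38^53 mod 61.
Repeated squaring mod 61: 38^1 ≡ 38, 38^2 ≡ 38² = 1444 ≡ 41, 38^4 ≡ 41² = 1681 ≡ 34, 38^8 ≡ 34² = 1156 ≡ 58, 38^16 ≡ 58² = 3364 ≡ 9, 38^32 ≡ 9² = 81 ≡ 20. Since 53 = 32 + 16 + 4 + 1, 38^53 ≡ 20·9·34·38: 20·9 = 180 ≡ 58, then 58·34 = 1972 ≡ 20, then 20·38 = 760 ≡ 28. So 38^53 ≡ 28 (mod 61).
Hence ψ⁻¹(38) = 28.

28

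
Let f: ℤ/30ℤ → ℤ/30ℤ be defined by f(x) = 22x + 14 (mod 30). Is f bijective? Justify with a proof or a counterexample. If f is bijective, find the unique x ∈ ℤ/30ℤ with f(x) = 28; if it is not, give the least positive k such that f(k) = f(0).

15

By definition, injectivity means: for all u, v in the domain, f(u) = f(v) implies u = v.
We have gcd(22, 30) = 2 > 1. Taking u = 0 and v = 15: f(0) = 14 and f(15) = 22·15 + 14 = 344 ≡ 14 (mod 30).
So f(0) = f(15) while 0 ≠ 15, thus f is not injective, hence not bijective.
Since f is not bijective, we find the least positive k with f(k) = f(0): this means 22k ≡ 0 (mod 30), i.e. 30 ∣ 22k. Since gcd(22, 30) = 2, dividing through by 2 this holds exactly when 15 ∣ 11k, and as gcd(11, 15) = 1, exactly when 15 ∣ k.
The smallest positive such k is 15.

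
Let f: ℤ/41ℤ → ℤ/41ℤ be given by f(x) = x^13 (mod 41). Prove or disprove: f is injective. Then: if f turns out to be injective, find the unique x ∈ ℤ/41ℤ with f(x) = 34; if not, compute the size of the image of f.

Since 41 is prime, the nonzero elements of ℤ/41ℤ form a cyclic group of order 40.
As gcd(13, 40) = 1, raising to the 13th power is a bijection on this group: if u^13 ≡ v^13 then (uv^{−1})^13 = 1, and the only element of order dividing gcd(13, 40) = 1 is 1, so u = v.
With f(0) = 0 this makes f injective on all of ℤ/41ℤ, hence bijective (finite equal-size domain and codomain). In particular f is injective.
Since f is injective, we find the preimage of 34. The inverse of x ↦ x^13 on (ℤ/41ℤ)^× is x ↦ x^37, because 13·37 = 481 = 12·40 + 1 ≡ 1 (mod 40) and x^{40} = 1 for x ≠ 0 (Fermat). So f⁻¹(34) = 34^37 mod 41.
Repeated squaring mod 41: 34^1 ≡ 34, 34^2 ≡ 34² = 1156 ≡ 8, 34^4 ≡ 8² = 64 ≡ 23, 34^8 ≡ 23² = 529 ≡ 37, 34^16 ≡ 37² = 1369 ≡ 16, 34^32 ≡ 16² = 256 ≡ 10. Since 37 = 32 + 4 + 1, 34^37 ≡ 10·23·34: 10·23 = 230 ≡ 25, then 25·34 = 850 ≡ 30. So 34^37 ≡ 30 (mod 41).
Hence f⁻¹(34) = 30.

30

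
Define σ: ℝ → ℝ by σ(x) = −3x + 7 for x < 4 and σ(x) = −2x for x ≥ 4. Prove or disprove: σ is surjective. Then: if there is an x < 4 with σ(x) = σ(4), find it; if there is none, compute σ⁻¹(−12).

6

Both pieces are strictly decreasing (slopes −3 and −2), so each is injective on its own interval.
The left piece maps (−∞, 4) onto (−5, ∞); the right piece maps [4, ∞) onto (−∞, −8].
The union (−5, ∞) ∪ (−∞, −8] omits the interval between −5 and −8; in particular −5 has no preimage. So σ is not surjective.
Because the two images are disjoint, no x < 4 has σ(x) = σ(4), so we compute σ⁻¹(−12): −12 lies in (−∞, −8], so solve −2x = −12: x = (−12 − 0)/(−2) = 6.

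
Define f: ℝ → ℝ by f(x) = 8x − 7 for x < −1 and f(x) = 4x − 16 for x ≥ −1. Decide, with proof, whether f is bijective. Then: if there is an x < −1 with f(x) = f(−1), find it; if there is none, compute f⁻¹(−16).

-13/8

Both pieces are strictly increasing (slopes 8 and 4), so each is injective on its own interval.
The left piece maps (−∞, −1) onto (−∞, −15); the right piece maps [−1, ∞) onto [−20, ∞).
These images overlap. In particular f(−1) = −20 (right piece), and solving 8x − 7 = −20 on the left piece gives x = −13/8 < −1.
So f(−13/8) = f(−1) with −13/8 ≠ −1, and f is not injective, hence not bijective. This x = −13/8 is the requested value below −1.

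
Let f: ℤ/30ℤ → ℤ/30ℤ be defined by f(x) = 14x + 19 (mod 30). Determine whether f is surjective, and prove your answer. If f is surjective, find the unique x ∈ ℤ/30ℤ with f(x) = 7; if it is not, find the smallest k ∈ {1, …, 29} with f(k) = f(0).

Since gcd(14, 30) = 2, we have 14x ≡ 0 (mod 2) for all x, so f(x) ≡ 1 (mod 2).
But 0 ≢ 1 (mod 2), so 0 ∈ ℤ/30ℤ has no preimage. Therefore f is not surjective.
Since f is not surjective, we find the least positive k with f(k) = f(0): this means 14k ≡ 0 (mod 30), i.e. 30 ∣ 14k. Since gcd(14, 30) = 2, dividing through by 2 this holds exactly when 15 ∣ 7k, and as gcd(7, 15) = 1, exactly when 15 ∣ k.
The smallest positive such k is 15.

15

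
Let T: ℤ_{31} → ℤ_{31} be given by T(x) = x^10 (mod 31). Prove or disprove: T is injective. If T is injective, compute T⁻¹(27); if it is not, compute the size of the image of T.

4

T(1) = 1^10 = 1.
T(2): Repeated squaring mod 31: 2^1 ≡ 2, 2^2 ≡ 2² = 4, 2^4 ≡ 4² = 16, 2^8 ≡ 16² = 256 ≡ 8. Since 10 = 8 + 2, 2^10 ≡ 8·4: 8·4 = 32 ≡ 1. So 2^10 ≡ 1 (mod 31).
So T(1) = T(2) = 1 while 1 ≠ 2, hence T is not injective.
Since T is not injective, we determine |image(T)|. Computing x^10 mod 31 for each x (by repeated squaring, reducing mod 31 at every step), the values T(0), T(1), …, T(30) are: 0, 1, 1, 25, 1, 5, 25, 25, 1, 5, 5, 5, 25, 5, 25, 1, 1, 25, 5, 25, 5, 5, 5, 1, 25, 25, 5, 1, 25, 1, 1.
The distinct values are {0, 1, 5, 25}; there are 4 of them.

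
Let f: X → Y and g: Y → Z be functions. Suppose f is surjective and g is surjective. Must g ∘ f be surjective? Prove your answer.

surjective

Let c ∈ Z. Since g is surjective, there is b ∈ Y with g(b) = c. Since f is surjective, there is a ∈ X with f(a) = b.
Then (g ∘ f)(a) = g(b) = c. So g ∘ f is surjective.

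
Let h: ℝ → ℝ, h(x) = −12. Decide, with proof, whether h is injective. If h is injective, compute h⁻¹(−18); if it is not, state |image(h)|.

h(0) = −12 = h(1) with 0 ≠ 1, so h is not injective.
Since h is not injective, we state |image(h)|: the image of h is {−12}, which has 1 element.

1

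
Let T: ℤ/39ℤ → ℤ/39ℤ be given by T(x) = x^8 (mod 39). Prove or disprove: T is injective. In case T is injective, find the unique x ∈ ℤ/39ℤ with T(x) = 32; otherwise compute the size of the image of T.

T(1) = 1^8 = 1.
T(5): Repeated squaring mod 39: 5^1 ≡ 5, 5^2 ≡ 5² = 25, 5^4 ≡ 25² = 625 ≡ 1, 5^8 ≡ 1² = 1. So 5^8 ≡ 1 (mod 39).
So T(1) = T(5) = 1 while 1 ≠ 5, so T is not injective.
Since T is not injective, we determine |image(T)|. Computing x^8 mod 39 for each x (by repeated squaring, reducing mod 39 at every step), the values T(0), T(1), …, T(38) are: 0, 1, 22, 9, 16, 1, 3, 16, 1, 3, 22, 22, 27, 13, 1, 9, 22, 16, 27, 16, 16, 27, 16, 22, 9, 1, 13, 27, 22, 22, 3, 1, 16, 3, 1, 16, 9, 22, 1.
The distinct values are {0, 1, 3, 9, 13, 16, 22, 27}; there are 8 of them.

8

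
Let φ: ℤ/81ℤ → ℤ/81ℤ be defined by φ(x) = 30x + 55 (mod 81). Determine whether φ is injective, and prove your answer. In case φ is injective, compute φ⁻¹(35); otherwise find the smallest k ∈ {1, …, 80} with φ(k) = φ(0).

27

Recall that φ is injective when φ(x_1) = φ(x_2) forces x_1 = x_2.
We have gcd(30, 81) = 3 > 1. Taking x_1 = 0 and x_2 = 27: φ(0) = 55 and φ(27) = 30·27 + 55 = 865 ≡ 55 (mod 81).
So φ(0) = φ(27) while 0 ≠ 27, so φ is not injective.
Since φ is not injective, we find the least positive k with φ(k) = φ(0): this means 30k ≡ 0 (mod 81), i.e. 81 ∣ 30k. Since gcd(30, 81) = 3, dividing through by 3 this holds exactly when 27 ∣ 10k, and as gcd(10, 27) = 1, exactly when 27 ∣ k.
The smallest positive such k is 27.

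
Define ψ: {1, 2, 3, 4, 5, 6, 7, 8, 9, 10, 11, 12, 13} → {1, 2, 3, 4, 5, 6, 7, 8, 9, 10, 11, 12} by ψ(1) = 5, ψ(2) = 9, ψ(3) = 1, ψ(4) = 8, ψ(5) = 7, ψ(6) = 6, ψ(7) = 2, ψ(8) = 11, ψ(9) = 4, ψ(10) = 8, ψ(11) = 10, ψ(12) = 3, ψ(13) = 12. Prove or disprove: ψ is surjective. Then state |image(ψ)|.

Every element of the codomain has a preimage: 1 = ψ(3), 2 = ψ(7), 3 = ψ(12), 4 = ψ(9), 5 = ψ(1), 6 = ψ(6), 7 = ψ(5), 8 = ψ(4), 9 = ψ(2), 10 = ψ(11), 11 = ψ(8), 12 = ψ(13).
Thus ψ is surjective.
The image of ψ is {1, 2, 3, 4, 5, 6, 7, 8, 9, 10, 11, 12}, which has 12 elements.

12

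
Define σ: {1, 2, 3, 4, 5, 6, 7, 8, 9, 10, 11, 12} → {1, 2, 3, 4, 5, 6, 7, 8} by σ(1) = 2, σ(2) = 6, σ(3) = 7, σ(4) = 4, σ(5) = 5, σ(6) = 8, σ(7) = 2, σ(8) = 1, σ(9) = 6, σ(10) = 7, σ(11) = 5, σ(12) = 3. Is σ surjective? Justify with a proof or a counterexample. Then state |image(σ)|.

8

Every element of the codomain has a preimage: 1 = σ(8), 2 = σ(1), 3 = σ(12), 4 = σ(4), 5 = σ(5), 6 = σ(2), 7 = σ(3), 8 = σ(6).
So σ is surjective.
The image of σ is {1, 2, 3, 4, 5, 6, 7, 8}, which has 8 elements.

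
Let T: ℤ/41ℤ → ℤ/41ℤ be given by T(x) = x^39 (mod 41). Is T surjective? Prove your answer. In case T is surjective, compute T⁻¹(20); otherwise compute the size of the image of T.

39

Since 41 is prime, the nonzero elements of ℤ/41ℤ form a cyclic group of order 40.
As gcd(39, 40) = 1, raising to the 39th power is a bijection on this group: if x_1^39 ≡ x_2^39 then (x_1x_2^{−1})^39 = 1, and the only element of order dividing gcd(39, 40) = 1 is 1, so x_1 = x_2.
With T(0) = 0 this makes T injective on all of ℤ/41ℤ, hence bijective (finite equal-size domain and codomain). In particular T is surjective.
Since T is surjective, we find the preimage of 20. The inverse of x ↦ x^39 on (ℤ/41ℤ)^× is x ↦ x^39, because 39·39 = 1521 = 38·40 + 1 ≡ 1 (mod 40) and x^{40} = 1 for x ≠ 0 (Fermat). So T⁻¹(20) = 20^39 mod 41.
Repeated squaring mod 41: 20^1 ≡ 20, 20^2 ≡ 20² = 400 ≡ 31, 20^4 ≡ 31² = 961 ≡ 18, 20^8 ≡ 18² = 324 ≡ 37, 20^16 ≡ 37² = 1369 ≡ 16, 20^32 ≡ 16² = 256 ≡ 10. Since 39 = 32 + 4 + 2 + 1, 20^39 ≡ 10·18·31·20: 10·18 = 180 ≡ 16, then 16·31 = 496 ≡ 4, then 4·20 = 80 ≡ 39. So 20^39 ≡ 39 (mod 41).
Hence T⁻¹(20) = 39.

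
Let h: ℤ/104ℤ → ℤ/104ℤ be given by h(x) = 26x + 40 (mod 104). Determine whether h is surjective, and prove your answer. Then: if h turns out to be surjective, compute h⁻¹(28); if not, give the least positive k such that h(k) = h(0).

4

Since gcd(26, 104) = 26, we have 26x ≡ 0 (mod 26) for all x, so h(x) ≡ 14 (mod 26).
But 0 ≢ 14 (mod 26), so 0 ∈ ℤ/104ℤ has no preimage. Thus h is not surjective.
Since h is not surjective, we find the least positive k with h(k) = h(0): this means 26k ≡ 0 (mod 104), i.e. 104 ∣ 26k. Since gcd(26, 104) = 26, dividing through by 26 this holds exactly when 4 ∣ k.
The smallest positive such k is 4.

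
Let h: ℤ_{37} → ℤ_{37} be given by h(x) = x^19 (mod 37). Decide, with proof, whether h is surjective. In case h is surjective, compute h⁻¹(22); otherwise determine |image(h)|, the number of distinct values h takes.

15

Since 37 is prime, the nonzero elements of ℤ_{37} form a cyclic group of order 36.
As gcd(19, 36) = 1, raising to the 19th power is a bijection on this group: if s^19 ≡ t^19 then (st^{−1})^19 = 1, and the only element of order dividing gcd(19, 36) = 1 is 1, so s = t.
With h(0) = 0 this makes h injective on all of ℤ_{37}, hence bijective (finite equal-size domain and codomain). In particular h is surjective.
Since h is surjective, we find the preimage of 22. The inverse of x ↦ x^19 on (ℤ_{37})^× is x ↦ x^19, because 19·19 = 361 = 10·36 + 1 ≡ 1 (mod 36) and x^{36} = 1 for x ≠ 0 (Fermat). So h⁻¹(22) = 22^19 mod 37.
Repeated squaring mod 37: 22^1 ≡ 22, 22^2 ≡ 22² = 484 ≡ 3, 22^4 ≡ 3² = 9, 22^8 ≡ 9² = 81 ≡ 7, 22^16 ≡ 7² = 49 ≡ 12. Since 19 = 16 + 2 + 1, 22^19 ≡ 12·3·22: 12·3 = 36, then 36·22 = 792 ≡ 15. So 22^19 ≡ 15 (mod 37).
Hence h⁻¹(22) = 15.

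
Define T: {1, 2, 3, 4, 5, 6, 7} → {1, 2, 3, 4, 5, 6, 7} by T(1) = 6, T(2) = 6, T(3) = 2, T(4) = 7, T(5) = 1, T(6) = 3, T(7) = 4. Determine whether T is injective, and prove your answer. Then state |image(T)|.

T(1) = 6 = T(2) with 1 ≠ 2, so T is not injective.
The image of T is {1, 2, 3, 4, 6, 7}, which has 6 elements.

6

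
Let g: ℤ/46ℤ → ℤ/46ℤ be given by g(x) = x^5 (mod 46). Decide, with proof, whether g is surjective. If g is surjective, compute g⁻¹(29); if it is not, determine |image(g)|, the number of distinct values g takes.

Computing x^5 mod 46 for each x (by repeated squaring, reducing mod 46 at every step), the values g(0), g(1), …, g(45) are: 0, 1, 32, 13, 12, 43, 2, 17, 16, 31, 42, 5, 18, 27, 38, 7, 6, 21, 26, 11, 10, 37, 22, 23, 24, 9, 36, 35, 20, 25, 40, 39, 8, 19, 28, 41, 4, 15, 30, 29, 44, 3, 34, 33, 14, 45.
Every element of ℤ/46ℤ appears exactly once in this list, so g is a bijection, and in particular surjective.
Since g is surjective, we read off the preimage of 29 from the same table: g(39) = 29, so g⁻¹(29) = 39.

39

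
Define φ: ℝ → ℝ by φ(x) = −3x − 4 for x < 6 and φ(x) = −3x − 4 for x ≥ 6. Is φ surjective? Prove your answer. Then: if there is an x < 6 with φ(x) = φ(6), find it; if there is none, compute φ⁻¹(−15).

Both pieces are strictly decreasing (slopes −3 and −3), so each is injective on its own interval.
The left piece maps (−∞, 6) onto (−22, ∞); the right piece maps [6, ∞) onto (−∞, −22].
These images together cover ℝ, so φ is surjective.
Because the two images are disjoint, no x < 6 has φ(x) = φ(6), so we compute φ⁻¹(−15): −15 lies in (−22, ∞), so solve −3x − 4 = −15: x = (−15 + 4)/(−3) = 11/3.

11/3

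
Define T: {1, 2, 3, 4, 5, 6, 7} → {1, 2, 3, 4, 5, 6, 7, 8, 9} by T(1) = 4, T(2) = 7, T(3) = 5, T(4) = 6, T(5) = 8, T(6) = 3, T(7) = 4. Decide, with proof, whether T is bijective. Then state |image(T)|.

T(1) = 4 = T(7) with 1 ≠ 7, so T is not injective, hence not bijective.
The image of T is {3, 4, 5, 6, 7, 8}, which has 6 elements.

6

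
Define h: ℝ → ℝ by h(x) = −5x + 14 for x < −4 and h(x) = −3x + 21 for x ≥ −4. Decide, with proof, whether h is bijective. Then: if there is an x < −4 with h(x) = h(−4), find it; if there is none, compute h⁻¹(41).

Both pieces are strictly decreasing (slopes −5 and −3), so each is injective on its own interval.
The left piece maps (−∞, −4) onto (34, ∞); the right piece maps [−4, ∞) onto (−∞, 33].
The images leave a gap (34 has no preimage), so h is not surjective, hence not bijective.
Because the two images are disjoint, no x < −4 has h(x) = h(−4), so we compute h⁻¹(41): 41 lies in (34, ∞), so solve −5x + 14 = 41: x = (41 − 14)/(−5) = −27/5.

-27/5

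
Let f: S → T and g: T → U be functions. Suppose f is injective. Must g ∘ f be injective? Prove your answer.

not injective

No. Take S = T = U = {0, 1, 2}, f = identity (injective), and g(x) = 0 for every x.
Then (g ∘ f)(0) = 0 = (g ∘ f)(2) with 0 ≠ 2, so g ∘ f is not injective.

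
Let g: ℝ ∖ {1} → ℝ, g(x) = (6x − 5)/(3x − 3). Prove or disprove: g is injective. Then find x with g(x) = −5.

20/21

Suppose g(a) = g(b). Cross-multiplying: (6a − 5)(3b − 3) = (6b − 5)(3a − 3).
Expanding both sides and cancelling the symmetric terms leaves −3·(a − b) = 0. Since −3 ≠ 0, a = b. Therefore g is injective.
Solving g(x) = −5: cross-multiplying gives 6x − 5 = −5(3x − 3), which rearranges to 21x = 20, so x = 20/21.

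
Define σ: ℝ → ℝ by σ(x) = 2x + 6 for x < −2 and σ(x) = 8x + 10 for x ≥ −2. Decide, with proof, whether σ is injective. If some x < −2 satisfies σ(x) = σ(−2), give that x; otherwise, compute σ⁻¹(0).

-6

Both pieces are strictly increasing (slopes 2 and 8), so each is injective on its own interval.
The left piece maps (−∞, −2) onto (−∞, 2); the right piece maps [−2, ∞) onto [−6, ∞).
These images overlap. In particular σ(−2) = −6 (right piece), and solving 2x + 6 = −6 on the left piece gives x = −6 < −2.
So σ(−6) = σ(−2) with −6 ≠ −2, and σ is not injective. This x = −6 is the requested value below −2.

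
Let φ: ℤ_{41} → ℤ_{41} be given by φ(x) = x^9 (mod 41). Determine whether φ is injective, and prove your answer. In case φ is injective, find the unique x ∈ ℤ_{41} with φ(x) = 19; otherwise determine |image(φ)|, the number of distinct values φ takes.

6

Since 41 is prime, the nonzero elements of ℤ_{41} form a cyclic group of order 40.
As gcd(9, 40) = 1, raising to the 9th power is a bijection on this group: if x_1^9 ≡ x_2^9 then (x_1x_2^{−1})^9 = 1, and the only element of order dividing gcd(9, 40) = 1 is 1, so x_1 = x_2.
With φ(0) = 0 this makes φ injective on all of ℤ_{41}, hence bijective (finite equal-size domain and codomain). In particular φ is injective.
Since φ is injective, we find the preimage of 19. The inverse of x ↦ x^9 on (ℤ_{41})^× is x ↦ x^9, because 9·9 = 81 = 2·40 + 1 ≡ 1 (mod 40) and x^{40} = 1 for x ≠ 0 (Fermat). So φ⁻¹(19) = 19^9 mod 41.
Repeated squaring mod 41: 19^1 ≡ 19, 19^2 ≡ 19² = 361 ≡ 33, 19^4 ≡ 33² = 1089 ≡ 23, 19^8 ≡ 23² = 529 ≡ 37. Since 9 = 8 + 1, 19^9 ≡ 37·19: 37·19 = 703 ≡ 6. So 19^9 ≡ 6 (mod 41).
Hence φ⁻¹(19) = 6.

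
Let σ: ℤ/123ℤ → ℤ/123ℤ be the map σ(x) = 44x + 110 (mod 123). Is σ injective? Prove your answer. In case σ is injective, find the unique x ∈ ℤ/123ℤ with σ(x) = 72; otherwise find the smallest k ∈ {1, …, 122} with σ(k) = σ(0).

83

Suppose σ(s) = σ(t) in ℤ/123ℤ. Then 44s + 110 ≡ 44t + 110 (mod 123), thus 44(s − t) ≡ 0 (mod 123).
Since gcd(44, 123) = 1, 44 is invertible modulo 123, thus s − t ≡ 0 (mod 123), i.e. s = t.
Hence σ is injective.
We now compute 44⁻¹ mod 123 explicitly. Euclid's algorithm: 123 = 2·44 + 35, 44 = 1·35 + 9, 35 = 3·9 + 8, 9 = 1·8 + 1; back-substituting gives 1 = 14·44 − 5·123, so 44⁻¹ ≡ 14 (mod 123).
Since σ is injective, we find σ⁻¹(72): we need 44x ≡ 72 − 110 ≡ 85 (mod 123). Using 44⁻¹ = 14: x ≡ 14·85 = 1190 = 9·123 + 83, so x = 83.
Check: σ(83) = 44·83 + 110 = 3762 = 30·123 + 72 ≡ 72 (mod 123).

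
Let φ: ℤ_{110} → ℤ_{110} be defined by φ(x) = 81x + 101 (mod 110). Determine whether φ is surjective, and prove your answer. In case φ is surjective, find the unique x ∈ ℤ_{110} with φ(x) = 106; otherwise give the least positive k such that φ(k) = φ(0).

By definition, φ is surjective if every y in the codomain equals φ(x) for some x in the domain.
Since gcd(81, 110) = 1, 81 is invertible modulo 110. Euclid's algorithm: 110 = 1·81 + 29, 81 = 2·29 + 23, 29 = 1·23 + 6, 23 = 3·6 + 5, 6 = 1·5 + 1; back-substituting gives 1 = 91·81 − 67·110, so 81⁻¹ ≡ 91 (mod 110).
Then y ↦ 91(y − 101) is a two-sided inverse to φ, so every y ∈ ℤ_{110} has a preimage.
Hence φ is surjective.
Since φ is surjective, we compute φ⁻¹(106): solve 81x + 101 ≡ 106 (mod 110), i.e. 81x ≡ 5 (mod 110).
Multiplying by 81⁻¹ = 91 gives x ≡ 91·5 = 455 = 4·110 + 15 ≡ 15 (mod 110).
Check: φ(15) = 81·15 + 101 = 1316 = 11·110 + 106 ≡ 106 (mod 110).

15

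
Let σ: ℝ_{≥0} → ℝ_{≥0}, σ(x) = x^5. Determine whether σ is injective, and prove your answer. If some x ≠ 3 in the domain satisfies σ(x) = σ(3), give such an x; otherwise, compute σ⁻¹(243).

On ℝ_{≥0}, x ↦ x^5 is strictly increasing, so σ(a) = σ(b) forces a = b. So σ is injective.
Since x ↦ x^5 is strictly increasing on ℝ_{≥0}, it is injective there, so no x ≠ 3 in the domain has σ(x) = σ(3). We therefore compute σ⁻¹(243) = 243^{1/5} = 3 (indeed 3^5 = 243).

3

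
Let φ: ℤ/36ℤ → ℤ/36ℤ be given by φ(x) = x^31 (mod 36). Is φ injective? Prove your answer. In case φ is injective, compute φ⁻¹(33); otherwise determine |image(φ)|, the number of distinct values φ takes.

φ(0) = 0^31 = 0.
φ(6): Repeated squaring mod 36: 6^1 ≡ 6, 6^2 ≡ 6² = 36 ≡ 0, 6^4 ≡ 0² = 0, 6^8 ≡ 0² = 0, 6^16 ≡ 0² = 0. Since 31 = 16 + 8 + 4 + 2 + 1, 6^31 ≡ 0·0·0·0·6: 0·0 = 0, then 0·0 = 0, then 0·0 = 0, then 0·6 = 0. So 6^31 ≡ 0 (mod 36).
So φ(0) = φ(6) = 0 while 0 ≠ 6, therefore φ is not injective.
Since φ is not injective, we determine |image(φ)|. Computing x^31 mod 36 for each x (by repeated squaring, reducing mod 36 at every step), the values φ(0), φ(1), …, φ(35) are: 0, 1, 20, 27, 4, 5, 0, 7, 8, 9, 28, 11, 0, 13, 32, 27, 16, 17, 0, 19, 20, 9, 4, 23, 0, 25, 8, 27, 28, 29, 0, 31, 32, 9, 16, 35.
The distinct values are {0, 1, 4, 5, 7, 8, 9, 11, 13, 16, 17, 19, 20, 23, 25, 27, 28, 29, 31, 32, 35}; there are 21 of them.

21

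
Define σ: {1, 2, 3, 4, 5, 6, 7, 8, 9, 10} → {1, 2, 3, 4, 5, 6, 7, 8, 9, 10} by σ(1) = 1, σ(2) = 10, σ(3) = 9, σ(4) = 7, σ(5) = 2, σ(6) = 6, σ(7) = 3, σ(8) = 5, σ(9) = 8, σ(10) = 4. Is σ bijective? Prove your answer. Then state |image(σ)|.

10

The values 1, 10, 9, 7, 2, 6, 3, 5, 8, 4 are a permutation of {1, 2, 3, 4, 5, 6, 7, 8, 9, 10}: each element appears exactly once.
So σ is injective and surjective, hence bijective.
The image of σ is {1, 2, 3, 4, 5, 6, 7, 8, 9, 10}, which has 10 elements.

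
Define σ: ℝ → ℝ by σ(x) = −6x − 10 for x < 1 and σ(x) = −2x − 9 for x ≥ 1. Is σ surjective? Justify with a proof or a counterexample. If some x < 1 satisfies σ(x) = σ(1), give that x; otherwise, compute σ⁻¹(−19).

Both pieces are strictly decreasing (slopes −6 and −2), so each is injective on its own interval.
The left piece maps (−∞, 1) onto (−16, ∞); the right piece maps [1, ∞) onto (−∞, −11].
The union (−16, ∞) ∪ (−∞, −11] covers ℝ, so σ is surjective.
For the follow-up: the images overlap, so an x < 1 with σ(x) = σ(1) exists. σ(1) = −11; solving −6x − 10 = −11 for x < 1 gives x = (−11 + 10)/(−6) = 1/6.

1/6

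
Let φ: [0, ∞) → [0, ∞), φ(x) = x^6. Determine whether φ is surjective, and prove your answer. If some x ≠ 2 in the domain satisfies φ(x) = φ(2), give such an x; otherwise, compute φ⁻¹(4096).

For any y ∈ [0, ∞), x = y^{1/6} ∈ [0, ∞) gives φ(x) = y, so φ is surjective.
Since x ↦ x^6 is strictly increasing on [0, ∞), it is injective there, so no x ≠ 2 in the domain has φ(x) = φ(2). We therefore compute φ⁻¹(4096) = 4096^{1/6} = 4 (indeed 4^6 = 4096).

4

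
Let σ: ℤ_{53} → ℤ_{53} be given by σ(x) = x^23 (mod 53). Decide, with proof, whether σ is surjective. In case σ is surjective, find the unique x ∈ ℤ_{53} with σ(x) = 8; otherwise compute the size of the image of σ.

Since 53 is prime, the nonzero elements of ℤ_{53} form a cyclic group of order 52.
As gcd(23, 52) = 1, raising to the 23rd power is a bijection on this group: if s^23 ≡ t^23 then (st^{−1})^23 = 1, and the only element of order dividing gcd(23, 52) = 1 is 1, so s = t.
With σ(0) = 0 this makes σ injective on all of ℤ_{53}, hence bijective (finite equal-size domain and codomain). In particular σ is surjective.
Since σ is surjective, we find the preimage of 8. The inverse of x ↦ x^23 on (ℤ_{53})^× is x ↦ x^43, because 23·43 = 989 = 19·52 + 1 ≡ 1 (mod 52) and x^{52} = 1 for x ≠ 0 (Fermat). So σ⁻¹(8) = 8^43 mod 53.
Repeated squaring mod 53: 8^1 ≡ 8, 8^2 ≡ 8² = 64 ≡ 11, 8^4 ≡ 11² = 121 ≡ 15, 8^8 ≡ 15² = 225 ≡ 13, 8^16 ≡ 13² = 169 ≡ 10, 8^32 ≡ 10² = 100 ≡ 47. Since 43 = 32 + 8 + 2 + 1, 8^43 ≡ 47·13·11·8: 47·13 = 611 ≡ 28, then 28·11 = 308 ≡ 43, then 43·8 = 344 ≡ 26. So 8^43 ≡ 26 (mod 53).
Hence σ⁻¹(8) = 26.

26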